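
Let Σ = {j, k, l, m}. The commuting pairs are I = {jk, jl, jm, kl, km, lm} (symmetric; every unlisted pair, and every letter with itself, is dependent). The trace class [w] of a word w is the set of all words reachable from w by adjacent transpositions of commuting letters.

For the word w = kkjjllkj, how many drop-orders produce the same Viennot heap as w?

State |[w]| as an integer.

560

drop 0:k onto floor
drop 1:k onto {0:k}
drop 2:j onto floor
drop 3:j onto {2:j}
drop 4:l onto floor
drop 5:l onto {4:l}
drop 6:k onto {1:k}
drop 7:j onto {3:j}
ground layer = {0:k, 2:j, 4:l}
drop-orders for the pieces not yet dropped (sum over which currently-grounded one goes next):
  1 to go: {5} 1  {6} 1  {7} 1
  2 to go: {1,6} 1  {3,7} 1  {4,5} 1  {5,6} 2  {5,7} 2  {6,7} 2
  3 to go: {0,1,6} 1  {1,5,6} 3  {1,6,7} 3  {2,3,7} 1  {3,5,7} 3  {3,6,7} 3  {4,5,6} 3  {4,5,7} 3  {5,6,7} 6
  4 to go: {0,1,5,6} 4  {0,1,6,7} 4  {1,3,6,7} 6  {1,4,5,6} 6  {1,5,6,7} 12  {2,3,5,7} 4  {2,3,6,7} 4  {3,4,5,7} 6  {3,5,6,7} 12  {4,5,6,7} 12
  5 to go: {0,1,3,6,7} 10  {0,1,4,5,6} 10  {0,1,5,6,7} 20  {1,2,3,6,7} 10  {1,3,5,6,7} 30  {1,4,5,6,7} 30  {2,3,4,5,7} 10  {2,3,5,6,7} 20  {3,4,5,6,7} 30
  6 to go: {0,1,2,3,6,7} 20  {0,1,3,5,6,7} 60  {0,1,4,5,6,7} 60  {1,2,3,5,6,7} 60  {1,3,4,5,6,7} 90  {2,3,4,5,6,7} 60
  if 0:k drops first: 210 orders
  if 2:j drops first: 210 orders
  if 4:l drops first: 140 orders
heap linearizations: 560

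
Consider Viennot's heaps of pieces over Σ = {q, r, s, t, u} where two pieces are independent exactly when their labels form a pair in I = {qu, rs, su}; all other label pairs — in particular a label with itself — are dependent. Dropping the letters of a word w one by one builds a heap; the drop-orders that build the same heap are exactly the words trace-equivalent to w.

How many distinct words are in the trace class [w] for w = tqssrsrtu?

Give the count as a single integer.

drop 0:t onto floor
drop 1:q onto {0:t}
drop 2:s onto {1:q}
drop 3:s onto {2:s}
drop 4:r onto {1:q}
drop 5:s onto {3:s}
drop 6:r onto {4:r}
drop 7:t onto {5:s, 6:r}
drop 8:u onto {7:t}
ground layer = {0:t}
drop-orders for the pieces not yet dropped (sum over which currently-grounded one goes next):
  1 to go: {8} 1
  2 to go: {7,8} 1
  3 to go: {5,7,8} 1  {6,7,8} 1
  4 to go: {3,5,7,8} 1  {4,6,7,8} 1  {5,6,7,8} 2
  5 to go: {2,3,5,7,8} 1  {3,5,6,7,8} 3  {4,5,6,7,8} 3
  6 to go: {2,3,5,6,7,8} 4  {3,4,5,6,7,8} 6
  7 to go: {2,3,4,5,6,7,8} 10
  if 0:t drops first: 10 orders

10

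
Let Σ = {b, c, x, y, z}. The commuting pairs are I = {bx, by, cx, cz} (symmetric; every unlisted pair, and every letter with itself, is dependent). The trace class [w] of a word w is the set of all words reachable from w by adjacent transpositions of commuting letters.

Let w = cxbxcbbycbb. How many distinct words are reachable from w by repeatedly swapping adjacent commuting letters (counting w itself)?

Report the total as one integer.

46

0(c) covers ∅
1(x) covers ∅
2(b) covers 0:c
3(x) covers 1:x
4(c) covers 2:b
5(b) covers 4:c
6(b) covers 5:b
7(y) covers 3:x, 4:c
8(c) covers 6:b, 7:y
9(b) covers 8:c
10(b) covers 9:b
floor of heap: 0:c, 1:x
completions by unplaced set U, small U first (add the entries for U minus each lowest piece of U):
  |U|=1: {10}:1
  |U|=2: {9,10}:1
  |U|=3: {8,9,10}:1
  |U|=4: {6,8,9,10}:1  {7,8,9,10}:1
  |U|=5: {3,7,8,9,10}:1  {5,6,8,9,10}:1  {6,7,8,9,10}:2
  |U|=6: {1,3,7,8,9,10}:1  {3,6,7,8,9,10}:3  {5,6,7,8,9,10}:3
  |U|=7: {1,3,6,7,8,9,10}:4  {3,5,6,7,8,9,10}:6  {4,5,6,7,8,9,10}:3
  |U|=8: {1,3,5,6,7,8,9,10}:10  {2,4,5,6,7,8,9,10}:3  {3,4,5,6,7,8,9,10}:9
  |U|=9: {0,2,4,5,6,7,8,9,10}:3  {1,3,4,5,6,7,8,9,10}:19  {2,3,4,5,6,7,8,9,10}:12
  start at 0(c): 31
  start at 1(x): 15
sum over floor = 46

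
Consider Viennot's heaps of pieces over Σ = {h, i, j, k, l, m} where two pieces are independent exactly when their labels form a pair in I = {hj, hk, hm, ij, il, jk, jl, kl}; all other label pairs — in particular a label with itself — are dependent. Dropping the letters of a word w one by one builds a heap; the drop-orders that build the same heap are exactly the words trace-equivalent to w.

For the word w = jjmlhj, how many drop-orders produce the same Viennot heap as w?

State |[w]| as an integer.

0(j) covers ∅
1(j) covers 0:j
2(m) covers 1:j
3(l) covers 2:m
4(h) covers 3:l
5(j) covers 2:m
floor of heap: 0:j
completions by unplaced set U, small U first (add the entries for U minus each lowest piece of U):
  |U|=1: {4}:1  {5}:1
  |U|=2: {3,4}:1  {4,5}:2
  |U|=3: {3,4,5}:3
  |U|=4: {2,3,4,5}:3
  start at 0(j): 3

3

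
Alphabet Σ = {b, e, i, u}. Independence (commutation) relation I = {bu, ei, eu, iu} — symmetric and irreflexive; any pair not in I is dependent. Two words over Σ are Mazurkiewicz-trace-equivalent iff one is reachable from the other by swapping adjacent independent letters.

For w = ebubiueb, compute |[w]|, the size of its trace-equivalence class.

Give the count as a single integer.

piece 0:e — minimal
piece 1:b rests on {0:e}
piece 2:u — minimal
piece 3:b rests on {1:b}
piece 4:i rests on {3:b}
piece 5:u rests on {2:u}
piece 6:e rests on {3:b}
piece 7:b rests on {4:i, 6:e}
minimal pieces: {0:e, 2:u}
ways to finish when only these pieces remain (= sum over removing one remaining piece with nothing left below it):
  1 left: {5}→1  {7}→1
  2 left: {2,5}→1  {4,7}→1  {5,7}→2  {6,7}→1
  3 left: {2,5,7}→3  {4,5,7}→3  {4,6,7}→2  {5,6,7}→3
  4 left: {2,4,5,7}→6  {2,5,6,7}→6  {3,4,6,7}→2  {4,5,6,7}→8
  5 left: {1,3,4,6,7}→2  {2,4,5,6,7}→20  {3,4,5,6,7}→10
  6 left: {0,1,3,4,6,7}→2  {1,3,4,5,6,7}→12  {2,3,4,5,6,7}→30
  placing 0:e first → 42 extensions
  placing 2:u first → 14 extensions
total linear extensions = 56

56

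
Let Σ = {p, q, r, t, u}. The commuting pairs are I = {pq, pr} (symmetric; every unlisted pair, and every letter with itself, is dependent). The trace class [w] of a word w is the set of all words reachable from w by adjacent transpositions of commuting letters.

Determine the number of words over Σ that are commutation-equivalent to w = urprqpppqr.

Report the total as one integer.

drop 0:u onto floor
drop 1:r onto {0:u}
drop 2:p onto {0:u}
drop 3:r onto {1:r}
drop 4:q onto {3:r}
drop 5:p onto {2:p}
drop 6:p onto {5:p}
drop 7:p onto {6:p}
drop 8:q onto {4:q}
drop 9:r onto {8:q}
ground layer = {0:u}
drop-orders for the pieces not yet dropped (sum over which currently-grounded one goes next):
  1 to go: {7} 1  {9} 1
  2 to go: {6,7} 1  {7,9} 2  {8,9} 1
  3 to go: {4,8,9} 1  {5,6,7} 1  {6,7,9} 3  {7,8,9} 3
  4 to go: {2,5,6,7} 1  {3,4,8,9} 1  {4,7,8,9} 4  {5,6,7,9} 4  {6,7,8,9} 6
  5 to go: {1,3,4,8,9} 1  {2,5,6,7,9} 5  {3,4,7,8,9} 5  {4,6,7,8,9} 10  {5,6,7,8,9} 10
  6 to go: {1,3,4,7,8,9} 6  {2,5,6,7,8,9} 15  {3,4,6,7,8,9} 15  {4,5,6,7,8,9} 20
  7 to go: {1,3,4,6,7,8,9} 21  {2,4,5,6,7,8,9} 35  {3,4,5,6,7,8,9} 35
  8 to go: {1,3,4,5,6,7,8,9} 56  {2,3,4,5,6,7,8,9} 70
  if 0:u drops first: 126 orders

126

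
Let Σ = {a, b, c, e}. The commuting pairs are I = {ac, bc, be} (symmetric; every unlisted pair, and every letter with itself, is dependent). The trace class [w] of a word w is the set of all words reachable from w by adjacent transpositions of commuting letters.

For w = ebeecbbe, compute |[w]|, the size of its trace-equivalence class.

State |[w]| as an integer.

drop 0:e onto floor
drop 1:b onto floor
drop 2:e onto {0:e}
drop 3:e onto {2:e}
drop 4:c onto {3:e}
drop 5:b onto {1:b}
drop 6:b onto {5:b}
drop 7:e onto {4:c}
ground layer = {0:e, 1:b}
drop-orders for the pieces not yet dropped (sum over which currently-grounded one goes next):
  1 to go: {6} 1  {7} 1
  2 to go: {4,7} 1  {5,6} 1  {6,7} 2
  3 to go: {1,5,6} 1  {3,4,7} 1  {4,6,7} 3  {5,6,7} 3
  4 to go: {1,5,6,7} 4  {2,3,4,7} 1  {3,4,6,7} 4  {4,5,6,7} 6
  5 to go: {0,2,3,4,7} 1  {1,4,5,6,7} 10  {2,3,4,6,7} 5  {3,4,5,6,7} 10
  6 to go: {0,2,3,4,6,7} 6  {1,3,4,5,6,7} 20  {2,3,4,5,6,7} 15
  if 0:e drops first: 35 orders
  if 1:b drops first: 21 orders
heap linearizations: 56

56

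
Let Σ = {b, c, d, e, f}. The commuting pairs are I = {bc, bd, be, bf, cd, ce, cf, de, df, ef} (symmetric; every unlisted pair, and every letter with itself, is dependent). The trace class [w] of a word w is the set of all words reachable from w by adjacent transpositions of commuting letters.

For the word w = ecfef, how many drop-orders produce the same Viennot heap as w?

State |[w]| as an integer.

piece 0:e — minimal
piece 1:c — minimal
piece 2:f — minimal
piece 3:e rests on {0:e}
piece 4:f rests on {2:f}
minimal pieces: {0:e, 1:c, 2:f}
ways to finish when only these pieces remain (= sum over removing one remaining piece with nothing left below it):
  1 left: {1}→1  {3}→1  {4}→1
  2 left: {0,3}→1  {1,3}→2  {1,4}→2  {2,4}→1  {3,4}→2
  3 left: {0,1,3}→3  {0,3,4}→3  {1,2,4}→3  {1,3,4}→6  {2,3,4}→3
  placing 0:e first → 12 extensions
  placing 1:c first → 6 extensions
  placing 2:f first → 12 extensions
total linear extensions = 30

30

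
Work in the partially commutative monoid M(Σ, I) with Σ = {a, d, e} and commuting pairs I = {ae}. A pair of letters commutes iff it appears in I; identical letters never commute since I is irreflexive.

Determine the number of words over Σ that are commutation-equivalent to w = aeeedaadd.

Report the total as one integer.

4

piece 0:a — minimal
piece 1:e — minimal
piece 2:e rests on {1:e}
piece 3:e rests on {2:e}
piece 4:d rests on {0:a, 3:e}
piece 5:a rests on {4:d}
piece 6:a rests on {5:a}
piece 7:d rests on {6:a}
piece 8:d rests on {7:d}
minimal pieces: {0:a, 1:e}
ways to finish when only these pieces remain (= sum over removing one remaining piece with nothing left below it):
  1 left: {8}→1
  2 left: {7,8}→1
  3 left: {6,7,8}→1
  4 left: {5,6,7,8}→1
  5 left: {4,5,6,7,8}→1
  6 left: {0,4,5,6,7,8}→1  {3,4,5,6,7,8}→1
  7 left: {0,3,4,5,6,7,8}→2  {2,3,4,5,6,7,8}→1
  placing 0:a first → 1 extensions
  placing 1:e first → 3 extensions
total linear extensions = 4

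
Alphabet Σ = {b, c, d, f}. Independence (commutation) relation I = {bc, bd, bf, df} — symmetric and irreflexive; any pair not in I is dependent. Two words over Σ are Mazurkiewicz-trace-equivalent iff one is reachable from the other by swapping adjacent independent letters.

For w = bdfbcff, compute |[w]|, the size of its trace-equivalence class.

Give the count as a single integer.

42

0(b) covers ∅
1(d) covers ∅
2(f) covers ∅
3(b) covers 0:b
4(c) covers 1:d, 2:f
5(f) covers 4:c
6(f) covers 5:f
floor of heap: 0:b, 1:d, 2:f
completions by unplaced set U, small U first (add the entries for U minus each lowest piece of U):
  |U|=1: {3}:1  {6}:1
  |U|=2: {0,3}:1  {3,6}:2  {5,6}:1
  |U|=3: {0,3,6}:3  {3,5,6}:3  {4,5,6}:1
  |U|=4: {0,3,5,6}:6  {1,4,5,6}:1  {2,4,5,6}:1  {3,4,5,6}:4
  |U|=5: {0,3,4,5,6}:10  {1,2,4,5,6}:2  {1,3,4,5,6}:5  {2,3,4,5,6}:5
  start at 0(b): 12
  start at 1(d): 15
  start at 2(f): 15
sum over floor = 42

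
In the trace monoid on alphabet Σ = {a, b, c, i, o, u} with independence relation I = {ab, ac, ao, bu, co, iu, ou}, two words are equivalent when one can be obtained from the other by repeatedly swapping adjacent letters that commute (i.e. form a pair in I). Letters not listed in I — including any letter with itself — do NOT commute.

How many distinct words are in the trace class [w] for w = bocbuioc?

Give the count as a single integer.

16

0(b) covers ∅
1(o) covers 0:b
2(c) covers 0:b
3(b) covers 1:o, 2:c
4(u) covers 2:c
5(i) covers 3:b
6(o) covers 5:i
7(c) covers 4:u, 5:i
floor of heap: 0:b
completions by unplaced set U, small U first (add the entries for U minus each lowest piece of U):
  |U|=1: {6}:1  {7}:1
  |U|=2: {4,7}:1  {6,7}:2
  |U|=3: {4,6,7}:3  {5,6,7}:2
  |U|=4: {3,5,6,7}:2  {4,5,6,7}:5
  |U|=5: {1,3,5,6,7}:2  {3,4,5,6,7}:7
  |U|=6: {1,3,4,5,6,7}:9  {2,3,4,5,6,7}:7
  start at 0(b): 16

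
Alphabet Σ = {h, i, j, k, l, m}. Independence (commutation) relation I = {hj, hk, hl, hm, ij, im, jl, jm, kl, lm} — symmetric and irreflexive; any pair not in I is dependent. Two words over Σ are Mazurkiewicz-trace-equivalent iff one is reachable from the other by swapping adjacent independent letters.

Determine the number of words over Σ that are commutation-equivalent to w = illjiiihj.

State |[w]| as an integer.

36

#0=i has no predecessor
#1=l depends on [0:i]
#2=l depends on [1:l]
#3=j has no predecessor
#4=i depends on [2:l]
#5=i depends on [4:i]
#6=i depends on [5:i]
#7=h depends on [6:i]
#8=j depends on [3:j]
sources: [0:i, 3:j]
N(rest) = Σ N(rest − s) over sources s of rest; N(one piece) = 1:
  size 1 → [7]=1  [8]=1
  size 2 → [3,8]=1  [6,7]=1  [7,8]=2
  size 3 → [3,7,8]=3  [5,6,7]=1  [6,7,8]=3
  size 4 → [3,6,7,8]=6  [4,5,6,7]=1  [5,6,7,8]=4
  size 5 → [2,4,5,6,7]=1  [3,5,6,7,8]=10  [4,5,6,7,8]=5
  size 6 → [1,2,4,5,6,7]=1  [2,4,5,6,7,8]=6  [3,4,5,6,7,8]=15
  size 7 → [0,1,2,4,5,6,7]=1  [1,2,4,5,6,7,8]=7  [2,3,4,5,6,7,8]=21
  first=0(i) contributes 28
  first=3(j) contributes 8
|[w]| = 36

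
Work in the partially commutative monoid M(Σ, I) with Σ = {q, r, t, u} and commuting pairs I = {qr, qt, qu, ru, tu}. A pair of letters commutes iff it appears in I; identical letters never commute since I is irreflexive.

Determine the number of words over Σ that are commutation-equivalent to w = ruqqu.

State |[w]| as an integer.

0(r) covers ∅
1(u) covers ∅
2(q) covers ∅
3(q) covers 2:q
4(u) covers 1:u
floor of heap: 0:r, 1:u, 2:q
completions by unplaced set U, small U first (add the entries for U minus each lowest piece of U):
  |U|=1: {0}:1  {3}:1  {4}:1
  |U|=2: {0,3}:2  {0,4}:2  {1,4}:1  {2,3}:1  {3,4}:2
  |U|=3: {0,1,4}:3  {0,2,3}:3  {0,3,4}:6  {1,3,4}:3  {2,3,4}:3
  start at 0(r): 6
  start at 1(u): 12
  start at 2(q): 12
sum over floor = 30

30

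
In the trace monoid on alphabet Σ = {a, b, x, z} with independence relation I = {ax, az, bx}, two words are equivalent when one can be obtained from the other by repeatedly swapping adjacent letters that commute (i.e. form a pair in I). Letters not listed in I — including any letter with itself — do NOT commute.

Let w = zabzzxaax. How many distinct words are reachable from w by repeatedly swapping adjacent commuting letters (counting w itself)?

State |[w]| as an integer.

piece 0:z — minimal
piece 1:a — minimal
piece 2:b rests on {0:z, 1:a}
piece 3:z rests on {2:b}
piece 4:z rests on {3:z}
piece 5:x rests on {4:z}
piece 6:a rests on {2:b}
piece 7:a rests on {6:a}
piece 8:x rests on {5:x}
minimal pieces: {0:z, 1:a}
ways to finish when only these pieces remain (= sum over removing one remaining piece with nothing left below it):
  1 left: {7}→1  {8}→1
  2 left: {5,8}→1  {6,7}→1  {7,8}→2
  3 left: {4,5,8}→1  {5,7,8}→3  {6,7,8}→3
  4 left: {3,4,5,8}→1  {4,5,7,8}→4  {5,6,7,8}→6
  5 left: {3,4,5,7,8}→5  {4,5,6,7,8}→10
  6 left: {3,4,5,6,7,8}→15
  7 left: {2,3,4,5,6,7,8}→15
  placing 0:z first → 15 extensions
  placing 1:a first → 15 extensions
total linear extensions = 30

30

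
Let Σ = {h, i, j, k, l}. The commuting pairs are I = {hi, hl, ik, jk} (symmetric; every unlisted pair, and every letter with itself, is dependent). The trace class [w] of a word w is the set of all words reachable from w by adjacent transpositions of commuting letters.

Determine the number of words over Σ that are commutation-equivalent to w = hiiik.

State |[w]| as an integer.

10

0(h) covers ∅
1(i) covers ∅
2(i) covers 1:i
3(i) covers 2:i
4(k) covers 0:h
floor of heap: 0:h, 1:i
completions by unplaced set U, small U first (add the entries for U minus each lowest piece of U):
  |U|=1: {3}:1  {4}:1
  |U|=2: {0,4}:1  {2,3}:1  {3,4}:2
  |U|=3: {0,3,4}:3  {1,2,3}:1  {2,3,4}:3
  start at 0(h): 4
  start at 1(i): 6
sum over floor = 10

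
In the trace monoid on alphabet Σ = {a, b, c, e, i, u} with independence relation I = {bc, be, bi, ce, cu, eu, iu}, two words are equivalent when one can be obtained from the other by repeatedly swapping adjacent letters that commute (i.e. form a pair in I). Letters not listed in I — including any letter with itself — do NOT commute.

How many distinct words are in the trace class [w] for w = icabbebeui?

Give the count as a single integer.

#0=i has no predecessor
#1=c depends on [0:i]
#2=a depends on [1:c]
#3=b depends on [2:a]
#4=b depends on [3:b]
#5=e depends on [2:a]
#6=b depends on [4:b]
#7=e depends on [5:e]
#8=u depends on [6:b]
#9=i depends on [7:e]
sources: [0:i]
N(rest) = Σ N(rest − s) over sources s of rest; N(one piece) = 1:
  size 1 → [8]=1  [9]=1
  size 2 → [6,8]=1  [7,9]=1  [8,9]=2
  size 3 → [4,6,8]=1  [5,7,9]=1  [6,8,9]=3  [7,8,9]=3
  size 4 → [3,4,6,8]=1  [4,6,8,9]=4  [5,7,8,9]=4  [6,7,8,9]=6
  size 5 → [3,4,6,8,9]=5  [4,6,7,8,9]=10  [5,6,7,8,9]=10
  size 6 → [3,4,6,7,8,9]=15  [4,5,6,7,8,9]=20
  size 7 → [3,4,5,6,7,8,9]=35
  size 8 → [2,3,4,5,6,7,8,9]=35
  first=0(i) contributes 35

35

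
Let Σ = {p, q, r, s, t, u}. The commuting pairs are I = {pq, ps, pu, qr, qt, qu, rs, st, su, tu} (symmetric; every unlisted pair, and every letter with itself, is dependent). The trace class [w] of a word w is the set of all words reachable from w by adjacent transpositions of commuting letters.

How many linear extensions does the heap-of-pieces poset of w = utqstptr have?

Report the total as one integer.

piece 0:u — minimal
piece 1:t — minimal
piece 2:q — minimal
piece 3:s rests on {2:q}
piece 4:t rests on {1:t}
piece 5:p rests on {4:t}
piece 6:t rests on {5:p}
piece 7:r rests on {0:u, 6:t}
minimal pieces: {0:u, 1:t, 2:q}
ways to finish when only these pieces remain (= sum over removing one remaining piece with nothing left below it):
  1 left: {3}→1  {7}→1
  2 left: {0,7}→1  {2,3}→1  {3,7}→2  {6,7}→1
  3 left: {0,3,7}→3  {0,6,7}→2  {2,3,7}→3  {3,6,7}→3  {5,6,7}→1
  4 left: {0,2,3,7}→6  {0,3,6,7}→8  {0,5,6,7}→3  {2,3,6,7}→6  {3,5,6,7}→4  {4,5,6,7}→1
  5 left: {0,2,3,6,7}→20  {0,3,5,6,7}→15  {0,4,5,6,7}→4  {1,4,5,6,7}→1  {2,3,5,6,7}→10  {3,4,5,6,7}→5
  6 left: {0,1,4,5,6,7}→5  {0,2,3,5,6,7}→45  {0,3,4,5,6,7}→24  {1,3,4,5,6,7}→6  {2,3,4,5,6,7}→15
  placing 0:u first → 21 extensions
  placing 1:t first → 84 extensions
  placing 2:q first → 35 extensions
total linear extensions = 140

140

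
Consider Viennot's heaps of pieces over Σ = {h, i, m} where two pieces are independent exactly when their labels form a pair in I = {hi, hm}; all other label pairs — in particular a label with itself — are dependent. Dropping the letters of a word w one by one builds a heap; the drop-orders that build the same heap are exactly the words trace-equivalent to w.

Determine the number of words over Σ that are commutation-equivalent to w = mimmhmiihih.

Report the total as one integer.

drop 0:m onto floor
drop 1:i onto {0:m}
drop 2:m onto {1:i}
drop 3:m onto {2:m}
drop 4:h onto floor
drop 5:m onto {3:m}
drop 6:i onto {5:m}
drop 7:i onto {6:i}
drop 8:h onto {4:h}
drop 9:i onto {7:i}
drop 10:h onto {8:h}
ground layer = {0:m, 4:h}
drop-orders for the pieces not yet dropped (sum over which currently-grounded one goes next):
  1 to go: {9} 1  {10} 1
  2 to go: {7,9} 1  {8,10} 1  {9,10} 2
  3 to go: {4,8,10} 1  {6,7,9} 1  {7,9,10} 3  {8,9,10} 3
  4 to go: {4,8,9,10} 4  {5,6,7,9} 1  {6,7,9,10} 4  {7,8,9,10} 6
  5 to go: {3,5,6,7,9} 1  {4,7,8,9,10} 10  {5,6,7,9,10} 5  {6,7,8,9,10} 10
  6 to go: {2,3,5,6,7,9} 1  {3,5,6,7,9,10} 6  {4,6,7,8,9,10} 20  {5,6,7,8,9,10} 15
  7 to go: {1,2,3,5,6,7,9} 1  {2,3,5,6,7,9,10} 7  {3,5,6,7,8,9,10} 21  {4,5,6,7,8,9,10} 35
  8 to go: {0,1,2,3,5,6,7,9} 1  {1,2,3,5,6,7,9,10} 8  {2,3,5,6,7,8,9,10} 28  {3,4,5,6,7,8,9,10} 56
  9 to go: {0,1,2,3,5,6,7,9,10} 9  {1,2,3,5,6,7,8,9,10} 36  {2,3,4,5,6,7,8,9,10} 84
  if 0:m drops first: 120 orders
  if 4:h drops first: 45 orders
heap linearizations: 165

165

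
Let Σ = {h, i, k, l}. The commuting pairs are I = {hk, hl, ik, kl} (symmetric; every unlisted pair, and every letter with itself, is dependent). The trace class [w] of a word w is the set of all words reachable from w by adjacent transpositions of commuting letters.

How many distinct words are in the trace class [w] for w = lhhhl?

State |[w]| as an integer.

drop 0:l onto floor
drop 1:h onto floor
drop 2:h onto {1:h}
drop 3:h onto {2:h}
drop 4:l onto {0:l}
ground layer = {0:l, 1:h}
drop-orders for the pieces not yet dropped (sum over which currently-grounded one goes next):
  1 to go: {3} 1  {4} 1
  2 to go: {0,4} 1  {2,3} 1  {3,4} 2
  3 to go: {0,3,4} 3  {1,2,3} 1  {2,3,4} 3
  if 0:l drops first: 4 orders
  if 1:h drops first: 6 orders
heap linearizations: 10

10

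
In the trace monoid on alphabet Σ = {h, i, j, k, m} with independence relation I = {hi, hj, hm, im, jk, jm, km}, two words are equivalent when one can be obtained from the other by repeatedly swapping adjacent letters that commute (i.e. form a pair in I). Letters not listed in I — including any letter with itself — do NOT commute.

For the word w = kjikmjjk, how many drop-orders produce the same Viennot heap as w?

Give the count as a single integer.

96

0(k) covers ∅
1(j) covers ∅
2(i) covers 0:k, 1:j
3(k) covers 2:i
4(m) covers ∅
5(j) covers 2:i
6(j) covers 5:j
7(k) covers 3:k
floor of heap: 0:k, 1:j, 4:m
completions by unplaced set U, small U first (add the entries for U minus each lowest piece of U):
  |U|=1: {4}:1  {6}:1  {7}:1
  |U|=2: {3,7}:1  {4,6}:2  {4,7}:2  {5,6}:1  {6,7}:2
  |U|=3: {3,4,7}:3  {3,6,7}:3  {4,5,6}:3  {4,6,7}:6  {5,6,7}:3
  |U|=4: {3,4,6,7}:12  {3,5,6,7}:6  {4,5,6,7}:12
  |U|=5: {2,3,5,6,7}:6  {3,4,5,6,7}:30
  |U|=6: {0,2,3,5,6,7}:6  {1,2,3,5,6,7}:6  {2,3,4,5,6,7}:36
  start at 0(k): 42
  start at 1(j): 42
  start at 4(m): 12
sum over floor = 96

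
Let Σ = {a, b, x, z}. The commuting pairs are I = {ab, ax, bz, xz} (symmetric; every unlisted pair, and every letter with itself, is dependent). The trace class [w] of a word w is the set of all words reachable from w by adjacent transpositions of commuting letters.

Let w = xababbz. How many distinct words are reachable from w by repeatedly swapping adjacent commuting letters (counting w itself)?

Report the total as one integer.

piece 0:x — minimal
piece 1:a — minimal
piece 2:b rests on {0:x}
piece 3:a rests on {1:a}
piece 4:b rests on {2:b}
piece 5:b rests on {4:b}
piece 6:z rests on {3:a}
minimal pieces: {0:x, 1:a}
ways to finish when only these pieces remain (= sum over removing one remaining piece with nothing left below it):
  1 left: {5}→1  {6}→1
  2 left: {3,6}→1  {4,5}→1  {5,6}→2
  3 left: {1,3,6}→1  {2,4,5}→1  {3,5,6}→3  {4,5,6}→3
  4 left: {0,2,4,5}→1  {1,3,5,6}→4  {2,4,5,6}→4  {3,4,5,6}→6
  5 left: {0,2,4,5,6}→5  {1,3,4,5,6}→10  {2,3,4,5,6}→10
  placing 0:x first → 20 extensions
  placing 1:a first → 15 extensions
total linear extensions = 35

35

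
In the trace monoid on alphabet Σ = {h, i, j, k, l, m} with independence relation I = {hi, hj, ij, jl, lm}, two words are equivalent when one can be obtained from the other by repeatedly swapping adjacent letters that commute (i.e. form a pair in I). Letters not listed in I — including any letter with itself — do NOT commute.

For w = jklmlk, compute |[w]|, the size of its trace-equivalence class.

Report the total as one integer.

3

#0=j has no predecessor
#1=k depends on [0:j]
#2=l depends on [1:k]
#3=m depends on [1:k]
#4=l depends on [2:l]
#5=k depends on [3:m, 4:l]
sources: [0:j]
N(rest) = Σ N(rest − s) over sources s of rest; N(one piece) = 1:
  size 1 → [5]=1
  size 2 → [3,5]=1  [4,5]=1
  size 3 → [2,4,5]=1  [3,4,5]=2
  size 4 → [2,3,4,5]=3
  first=0(j) contributes 3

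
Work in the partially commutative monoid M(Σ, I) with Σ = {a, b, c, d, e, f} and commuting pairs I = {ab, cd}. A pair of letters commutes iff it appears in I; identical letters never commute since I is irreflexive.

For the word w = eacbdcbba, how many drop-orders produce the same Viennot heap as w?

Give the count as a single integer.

piece 0:e — minimal
piece 1:a rests on {0:e}
piece 2:c rests on {1:a}
piece 3:b rests on {2:c}
piece 4:d rests on {3:b}
piece 5:c rests on {3:b}
piece 6:b rests on {4:d, 5:c}
piece 7:b rests on {6:b}
piece 8:a rests on {4:d, 5:c}
minimal pieces: {0:e}
ways to finish when only these pieces remain (= sum over removing one remaining piece with nothing left below it):
  1 left: {7}→1  {8}→1
  2 left: {6,7}→1  {7,8}→2
  3 left: {6,7,8}→3
  4 left: {4,6,7,8}→3  {5,6,7,8}→3
  5 left: {4,5,6,7,8}→6
  6 left: {3,4,5,6,7,8}→6
  7 left: {2,3,4,5,6,7,8}→6
  placing 0:e first → 6 extensions

6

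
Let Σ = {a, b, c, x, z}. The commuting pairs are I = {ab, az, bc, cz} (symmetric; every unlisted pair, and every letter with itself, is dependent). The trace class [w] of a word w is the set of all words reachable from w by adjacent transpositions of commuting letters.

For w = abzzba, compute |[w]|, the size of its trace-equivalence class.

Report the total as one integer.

#0=a has no predecessor
#1=b has no predecessor
#2=z depends on [1:b]
#3=z depends on [2:z]
#4=b depends on [3:z]
#5=a depends on [0:a]
sources: [0:a, 1:b]
N(rest) = Σ N(rest − s) over sources s of rest; N(one piece) = 1:
  size 1 → [4]=1  [5]=1
  size 2 → [0,5]=1  [3,4]=1  [4,5]=2
  size 3 → [0,4,5]=3  [2,3,4]=1  [3,4,5]=3
  size 4 → [0,3,4,5]=6  [1,2,3,4]=1  [2,3,4,5]=4
  first=0(a) contributes 5
  first=1(b) contributes 10
|[w]| = 15

15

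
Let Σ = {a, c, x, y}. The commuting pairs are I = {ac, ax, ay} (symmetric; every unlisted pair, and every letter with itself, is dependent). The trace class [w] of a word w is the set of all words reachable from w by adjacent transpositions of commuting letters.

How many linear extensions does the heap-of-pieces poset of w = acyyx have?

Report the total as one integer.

#0=a has no predecessor
#1=c has no predecessor
#2=y depends on [1:c]
#3=y depends on [2:y]
#4=x depends on [3:y]
sources: [0:a, 1:c]
N(rest) = Σ N(rest − s) over sources s of rest; N(one piece) = 1:
  size 1 → [0]=1  [4]=1
  size 2 → [0,4]=2  [3,4]=1
  size 3 → [0,3,4]=3  [2,3,4]=1
  first=0(a) contributes 1
  first=1(c) contributes 4
|[w]| = 5

5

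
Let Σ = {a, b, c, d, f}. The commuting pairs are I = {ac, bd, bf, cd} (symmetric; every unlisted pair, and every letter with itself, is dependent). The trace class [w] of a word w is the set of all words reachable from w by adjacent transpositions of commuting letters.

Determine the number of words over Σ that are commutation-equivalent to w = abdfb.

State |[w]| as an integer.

6

drop 0:a onto floor
drop 1:b onto {0:a}
drop 2:d onto {0:a}
drop 3:f onto {2:d}
drop 4:b onto {1:b}
ground layer = {0:a}
drop-orders for the pieces not yet dropped (sum over which currently-grounded one goes next):
  1 to go: {3} 1  {4} 1
  2 to go: {1,4} 1  {2,3} 1  {3,4} 2
  3 to go: {1,3,4} 3  {2,3,4} 3
  if 0:a drops first: 6 orders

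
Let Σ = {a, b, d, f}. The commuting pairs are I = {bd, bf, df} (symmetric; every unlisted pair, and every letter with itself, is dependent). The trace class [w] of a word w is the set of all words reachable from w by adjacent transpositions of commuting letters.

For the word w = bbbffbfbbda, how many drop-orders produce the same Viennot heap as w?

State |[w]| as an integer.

piece 0:b — minimal
piece 1:b rests on {0:b}
piece 2:b rests on {1:b}
piece 3:f — minimal
piece 4:f rests on {3:f}
piece 5:b rests on {2:b}
piece 6:f rests on {4:f}
piece 7:b rests on {5:b}
piece 8:b rests on {7:b}
piece 9:d — minimal
piece 10:a rests on {6:f, 8:b, 9:d}
minimal pieces: {0:b, 3:f, 9:d}
ways to finish when only these pieces remain (= sum over removing one remaining piece with nothing left below it):
  1 left: {10}→1
  2 left: {6,10}→1  {8,10}→1  {9,10}→1
  3 left: {4,6,10}→1  {6,8,10}→2  {6,9,10}→2  {7,8,10}→1  {8,9,10}→2
  4 left: {3,4,6,10}→1  {4,6,8,10}→3  {4,6,9,10}→3  {5,7,8,10}→1  {6,7,8,10}→3  {6,8,9,10}→6  {7,8,9,10}→3
  5 left: {2,5,7,8,10}→1  {3,4,6,8,10}→4  {3,4,6,9,10}→4  {4,6,7,8,10}→6  {4,6,8,9,10}→12  {5,6,7,8,10}→4  {5,7,8,9,10}→4  {6,7,8,9,10}→12
  6 left: {1,2,5,7,8,10}→1  {2,5,6,7,8,10}→5  {2,5,7,8,9,10}→5  {3,4,6,7,8,10}→10  {3,4,6,8,9,10}→20  {4,5,6,7,8,10}→10  {4,6,7,8,9,10}→30  {5,6,7,8,9,10}→20
  7 left: {0,1,2,5,7,8,10}→1  {1,2,5,6,7,8,10}→6  {1,2,5,7,8,9,10}→6  {2,4,5,6,7,8,10}→15  {2,5,6,7,8,9,10}→30  {3,4,5,6,7,8,10}→20  {3,4,6,7,8,9,10}→60  {4,5,6,7,8,9,10}→60
  8 left: {0,1,2,5,6,7,8,10}→7  {0,1,2,5,7,8,9,10}→7  {1,2,4,5,6,7,8,10}→21  {1,2,5,6,7,8,9,10}→42  {2,3,4,5,6,7,8,10}→35  {2,4,5,6,7,8,9,10}→105  {3,4,5,6,7,8,9,10}→140
  9 left: {0,1,2,4,5,6,7,8,10}→28  {0,1,2,5,6,7,8,9,10}→56  {1,2,3,4,5,6,7,8,10}→56  {1,2,4,5,6,7,8,9,10}→168  {2,3,4,5,6,7,8,9,10}→280
  placing 0:b first → 504 extensions
  placing 3:f first → 252 extensions
  placing 9:d first → 84 extensions
total linear extensions = 840

840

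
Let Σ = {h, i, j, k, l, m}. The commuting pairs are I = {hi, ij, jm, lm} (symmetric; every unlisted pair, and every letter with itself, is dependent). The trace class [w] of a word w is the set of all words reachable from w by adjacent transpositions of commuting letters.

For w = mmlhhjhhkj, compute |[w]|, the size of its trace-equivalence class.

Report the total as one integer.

0(m) covers ∅
1(m) covers 0:m
2(l) covers ∅
3(h) covers 1:m, 2:l
4(h) covers 3:h
5(j) covers 4:h
6(h) covers 5:j
7(h) covers 6:h
8(k) covers 7:h
9(j) covers 8:k
floor of heap: 0:m, 2:l
completions by unplaced set U, small U first (add the entries for U minus each lowest piece of U):
  |U|=1: {9}:1
  |U|=2: {8,9}:1
  |U|=3: {7,8,9}:1
  |U|=4: {6,7,8,9}:1
  |U|=5: {5,6,7,8,9}:1
  |U|=6: {4,5,6,7,8,9}:1
  |U|=7: {3,4,5,6,7,8,9}:1
  |U|=8: {1,3,4,5,6,7,8,9}:1  {2,3,4,5,6,7,8,9}:1
  start at 0(m): 2
  start at 2(l): 1
sum over floor = 3

3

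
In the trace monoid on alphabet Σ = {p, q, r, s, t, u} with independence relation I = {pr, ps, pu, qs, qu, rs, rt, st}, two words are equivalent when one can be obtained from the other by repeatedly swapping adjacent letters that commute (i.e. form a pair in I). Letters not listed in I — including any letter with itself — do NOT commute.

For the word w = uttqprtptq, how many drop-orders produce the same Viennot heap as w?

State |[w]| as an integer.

drop 0:u onto floor
drop 1:t onto {0:u}
drop 2:t onto {1:t}
drop 3:q onto {2:t}
drop 4:p onto {3:q}
drop 5:r onto {3:q}
drop 6:t onto {4:p}
drop 7:p onto {6:t}
drop 8:t onto {7:p}
drop 9:q onto {5:r, 8:t}
ground layer = {0:u}
drop-orders for the pieces not yet dropped (sum over which currently-grounded one goes next):
  1 to go: {9} 1
  2 to go: {5,9} 1  {8,9} 1
  3 to go: {5,8,9} 2  {7,8,9} 1
  4 to go: {5,7,8,9} 3  {6,7,8,9} 1
  5 to go: {4,6,7,8,9} 1  {5,6,7,8,9} 4
  6 to go: {4,5,6,7,8,9} 5
  7 to go: {3,4,5,6,7,8,9} 5
  8 to go: {2,3,4,5,6,7,8,9} 5
  if 0:u drops first: 5 orders

5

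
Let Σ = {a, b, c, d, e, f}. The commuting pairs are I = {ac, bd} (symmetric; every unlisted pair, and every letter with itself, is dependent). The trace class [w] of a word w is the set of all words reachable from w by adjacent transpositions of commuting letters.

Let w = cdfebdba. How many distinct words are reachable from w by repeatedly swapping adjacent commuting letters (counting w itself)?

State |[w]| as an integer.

#0=c has no predecessor
#1=d depends on [0:c]
#2=f depends on [1:d]
#3=e depends on [2:f]
#4=b depends on [3:e]
#5=d depends on [3:e]
#6=b depends on [4:b]
#7=a depends on [5:d, 6:b]
sources: [0:c]
N(rest) = Σ N(rest − s) over sources s of rest; N(one piece) = 1:
  size 1 → [7]=1
  size 2 → [5,7]=1  [6,7]=1
  size 3 → [4,6,7]=1  [5,6,7]=2
  size 4 → [4,5,6,7]=3
  size 5 → [3,4,5,6,7]=3
  size 6 → [2,3,4,5,6,7]=3
  first=0(c) contributes 3

3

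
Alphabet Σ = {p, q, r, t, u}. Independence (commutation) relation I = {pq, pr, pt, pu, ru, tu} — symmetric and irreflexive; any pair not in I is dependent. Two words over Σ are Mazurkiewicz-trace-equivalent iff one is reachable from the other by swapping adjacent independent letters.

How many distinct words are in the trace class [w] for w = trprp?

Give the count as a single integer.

0(t) covers ∅
1(r) covers 0:t
2(p) covers ∅
3(r) covers 1:r
4(p) covers 2:p
floor of heap: 0:t, 2:p
completions by unplaced set U, small U first (add the entries for U minus each lowest piece of U):
  |U|=1: {3}:1  {4}:1
  |U|=2: {1,3}:1  {2,4}:1  {3,4}:2
  |U|=3: {0,1,3}:1  {1,3,4}:3  {2,3,4}:3
  start at 0(t): 6
  start at 2(p): 4
sum over floor = 10

10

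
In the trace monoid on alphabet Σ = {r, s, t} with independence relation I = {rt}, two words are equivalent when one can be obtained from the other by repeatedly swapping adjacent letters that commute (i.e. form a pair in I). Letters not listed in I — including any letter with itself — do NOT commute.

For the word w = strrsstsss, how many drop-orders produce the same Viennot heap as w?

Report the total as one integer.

3

#0=s has no predecessor
#1=t depends on [0:s]
#2=r depends on [0:s]
#3=r depends on [2:r]
#4=s depends on [1:t, 3:r]
#5=s depends on [4:s]
#6=t depends on [5:s]
#7=s depends on [6:t]
#8=s depends on [7:s]
#9=s depends on [8:s]
sources: [0:s]
N(rest) = Σ N(rest − s) over sources s of rest; N(one piece) = 1:
  size 1 → [9]=1
  size 2 → [8,9]=1
  size 3 → [7,8,9]=1
  size 4 → [6,7,8,9]=1
  size 5 → [5,6,7,8,9]=1
  size 6 → [4,5,6,7,8,9]=1
  size 7 → [1,4,5,6,7,8,9]=1  [3,4,5,6,7,8,9]=1
  size 8 → [1,3,4,5,6,7,8,9]=2  [2,3,4,5,6,7,8,9]=1
  first=0(s) contributes 3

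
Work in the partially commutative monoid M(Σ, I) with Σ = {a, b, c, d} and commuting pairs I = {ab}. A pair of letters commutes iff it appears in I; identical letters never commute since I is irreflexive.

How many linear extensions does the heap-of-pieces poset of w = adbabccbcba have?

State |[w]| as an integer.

6

drop 0:a onto floor
drop 1:d onto {0:a}
drop 2:b onto {1:d}
drop 3:a onto {1:d}
drop 4:b onto {2:b}
drop 5:c onto {3:a, 4:b}
drop 6:c onto {5:c}
drop 7:b onto {6:c}
drop 8:c onto {7:b}
drop 9:b onto {8:c}
drop 10:a onto {8:c}
ground layer = {0:a}
drop-orders for the pieces not yet dropped (sum over which currently-grounded one goes next):
  1 to go: {9} 1  {10} 1
  2 to go: {9,10} 2
  3 to go: {8,9,10} 2
  4 to go: {7,8,9,10} 2
  5 to go: {6,7,8,9,10} 2
  6 to go: {5,6,7,8,9,10} 2
  7 to go: {3,5,6,7,8,9,10} 2  {4,5,6,7,8,9,10} 2
  8 to go: {2,4,5,6,7,8,9,10} 2  {3,4,5,6,7,8,9,10} 4
  9 to go: {2,3,4,5,6,7,8,9,10} 6
  if 0:a drops first: 6 orders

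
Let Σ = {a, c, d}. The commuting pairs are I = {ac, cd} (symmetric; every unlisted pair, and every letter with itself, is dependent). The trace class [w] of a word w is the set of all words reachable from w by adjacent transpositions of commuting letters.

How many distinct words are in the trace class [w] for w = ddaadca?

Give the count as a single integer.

7

#0=d has no predecessor
#1=d depends on [0:d]
#2=a depends on [1:d]
#3=a depends on [2:a]
#4=d depends on [3:a]
#5=c has no predecessor
#6=a depends on [4:d]
sources: [0:d, 5:c]
N(rest) = Σ N(rest − s) over sources s of rest; N(one piece) = 1:
  size 1 → [5]=1  [6]=1
  size 2 → [4,6]=1  [5,6]=2
  size 3 → [3,4,6]=1  [4,5,6]=3
  size 4 → [2,3,4,6]=1  [3,4,5,6]=4
  size 5 → [1,2,3,4,6]=1  [2,3,4,5,6]=5
  first=0(d) contributes 6
  first=5(c) contributes 1
|[w]| = 7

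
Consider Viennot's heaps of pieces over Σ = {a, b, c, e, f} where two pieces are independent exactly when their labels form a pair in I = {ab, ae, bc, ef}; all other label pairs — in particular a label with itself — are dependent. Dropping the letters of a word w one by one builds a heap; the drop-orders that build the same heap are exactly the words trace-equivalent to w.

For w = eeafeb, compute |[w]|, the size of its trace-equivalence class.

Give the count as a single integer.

10

piece 0:e — minimal
piece 1:e rests on {0:e}
piece 2:a — minimal
piece 3:f rests on {2:a}
piece 4:e rests on {1:e}
piece 5:b rests on {3:f, 4:e}
minimal pieces: {0:e, 2:a}
ways to finish when only these pieces remain (= sum over removing one remaining piece with nothing left below it):
  1 left: {5}→1
  2 left: {3,5}→1  {4,5}→1
  3 left: {1,4,5}→1  {2,3,5}→1  {3,4,5}→2
  4 left: {0,1,4,5}→1  {1,3,4,5}→3  {2,3,4,5}→3
  placing 0:e first → 6 extensions
  placing 2:a first → 4 extensions
total linear extensions = 10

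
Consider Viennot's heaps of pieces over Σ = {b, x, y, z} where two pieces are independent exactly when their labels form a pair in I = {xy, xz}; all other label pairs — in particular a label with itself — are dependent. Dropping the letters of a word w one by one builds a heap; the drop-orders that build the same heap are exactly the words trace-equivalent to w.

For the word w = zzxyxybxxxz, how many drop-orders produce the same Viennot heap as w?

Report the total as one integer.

60

piece 0:z — minimal
piece 1:z rests on {0:z}
piece 2:x — minimal
piece 3:y rests on {1:z}
piece 4:x rests on {2:x}
piece 5:y rests on {3:y}
piece 6:b rests on {4:x, 5:y}
piece 7:x rests on {6:b}
piece 8:x rests on {7:x}
piece 9:x rests on {8:x}
piece 10:z rests on {6:b}
minimal pieces: {0:z, 2:x}
ways to finish when only these pieces remain (= sum over removing one remaining piece with nothing left below it):
  1 left: {9}→1  {10}→1
  2 left: {8,9}→1  {9,10}→2
  3 left: {7,8,9}→1  {8,9,10}→3
  4 left: {7,8,9,10}→4
  5 left: {6,7,8,9,10}→4
  6 left: {4,6,7,8,9,10}→4  {5,6,7,8,9,10}→4
  7 left: {2,4,6,7,8,9,10}→4  {3,5,6,7,8,9,10}→4  {4,5,6,7,8,9,10}→8
  8 left: {1,3,5,6,7,8,9,10}→4  {2,4,5,6,7,8,9,10}→12  {3,4,5,6,7,8,9,10}→12
  9 left: {0,1,3,5,6,7,8,9,10}→4  {1,3,4,5,6,7,8,9,10}→16  {2,3,4,5,6,7,8,9,10}→24
  placing 0:z first → 40 extensions
  placing 2:x first → 20 extensions
total linear extensions = 60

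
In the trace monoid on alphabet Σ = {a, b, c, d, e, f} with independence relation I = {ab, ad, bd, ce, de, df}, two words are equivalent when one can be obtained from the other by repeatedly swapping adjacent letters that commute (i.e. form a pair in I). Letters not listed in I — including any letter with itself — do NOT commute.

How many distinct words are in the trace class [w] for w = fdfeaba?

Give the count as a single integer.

#0=f has no predecessor
#1=d has no predecessor
#2=f depends on [0:f]
#3=e depends on [2:f]
#4=a depends on [3:e]
#5=b depends on [3:e]
#6=a depends on [4:a]
sources: [0:f, 1:d]
N(rest) = Σ N(rest − s) over sources s of rest; N(one piece) = 1:
  size 1 → [1]=1  [5]=1  [6]=1
  size 2 → [1,5]=2  [1,6]=2  [4,6]=1  [5,6]=2
  size 3 → [1,4,6]=3  [1,5,6]=6  [4,5,6]=3
  size 4 → [1,4,5,6]=12  [3,4,5,6]=3
  size 5 → [1,3,4,5,6]=15  [2,3,4,5,6]=3
  first=0(f) contributes 18
  first=1(d) contributes 3
|[w]| = 21

21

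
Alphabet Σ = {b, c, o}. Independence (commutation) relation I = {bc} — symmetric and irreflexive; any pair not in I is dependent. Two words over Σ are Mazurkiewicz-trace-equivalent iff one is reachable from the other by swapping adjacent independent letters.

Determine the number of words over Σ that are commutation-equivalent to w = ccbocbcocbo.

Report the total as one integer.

0(c) covers ∅
1(c) covers 0:c
2(b) covers ∅
3(o) covers 1:c, 2:b
4(c) covers 3:o
5(b) covers 3:o
6(c) covers 4:c
7(o) covers 5:b, 6:c
8(c) covers 7:o
9(b) covers 7:o
10(o) covers 8:c, 9:b
floor of heap: 0:c, 2:b
completions by unplaced set U, small U first (add the entries for U minus each lowest piece of U):
  |U|=1: {10}:1
  |U|=2: {8,10}:1  {9,10}:1
  |U|=3: {8,9,10}:2
  |U|=4: {7,8,9,10}:2
  |U|=5: {5,7,8,9,10}:2  {6,7,8,9,10}:2
  |U|=6: {4,6,7,8,9,10}:2  {5,6,7,8,9,10}:4
  |U|=7: {4,5,6,7,8,9,10}:6
  |U|=8: {3,4,5,6,7,8,9,10}:6
  |U|=9: {1,3,4,5,6,7,8,9,10}:6  {2,3,4,5,6,7,8,9,10}:6
  start at 0(c): 12
  start at 2(b): 6
sum over floor = 18

18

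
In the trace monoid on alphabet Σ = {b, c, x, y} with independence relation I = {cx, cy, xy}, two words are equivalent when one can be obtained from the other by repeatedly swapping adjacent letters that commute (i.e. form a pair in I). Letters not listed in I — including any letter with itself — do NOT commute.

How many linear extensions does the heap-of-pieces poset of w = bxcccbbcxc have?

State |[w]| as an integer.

#0=b has no predecessor
#1=x depends on [0:b]
#2=c depends on [0:b]
#3=c depends on [2:c]
#4=c depends on [3:c]
#5=b depends on [1:x, 4:c]
#6=b depends on [5:b]
#7=c depends on [6:b]
#8=x depends on [6:b]
#9=c depends on [7:c]
sources: [0:b]
N(rest) = Σ N(rest − s) over sources s of rest; N(one piece) = 1:
  size 1 → [8]=1  [9]=1
  size 2 → [7,9]=1  [8,9]=2
  size 3 → [7,8,9]=3
  size 4 → [6,7,8,9]=3
  size 5 → [5,6,7,8,9]=3
  size 6 → [1,5,6,7,8,9]=3  [4,5,6,7,8,9]=3
  size 7 → [1,4,5,6,7,8,9]=6  [3,4,5,6,7,8,9]=3
  size 8 → [1,3,4,5,6,7,8,9]=9  [2,3,4,5,6,7,8,9]=3
  first=0(b) contributes 12

12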